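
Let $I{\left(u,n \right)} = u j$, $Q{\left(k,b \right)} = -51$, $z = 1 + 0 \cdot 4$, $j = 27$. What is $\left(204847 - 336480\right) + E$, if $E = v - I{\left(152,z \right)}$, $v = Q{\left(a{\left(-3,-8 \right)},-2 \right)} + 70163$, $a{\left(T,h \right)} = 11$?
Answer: $-65625$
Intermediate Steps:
$z = 1$ ($z = 1 + 0 = 1$)
$I{\left(u,n \right)} = 27 u$ ($I{\left(u,n \right)} = u 27 = 27 u$)
$v = 70112$ ($v = -51 + 70163 = 70112$)
$E = 66008$ ($E = 70112 - 27 \cdot 152 = 70112 - 4104 = 66008$)
$\left(204847 - 336480\right) + E = \left(204847 - 336480\right) + 66008 = -131633 + 66008 = -65625$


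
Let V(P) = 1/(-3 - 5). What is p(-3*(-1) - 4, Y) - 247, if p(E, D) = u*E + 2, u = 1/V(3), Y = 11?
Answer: -237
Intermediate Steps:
V(P) = -⅛ (V(P) = 1/(-8) = -⅛)
u = -8 (u = 1/(-⅛) = -8)
p(E, D) = 2 - 8*E (p(E, D) = -8*E + 2 = 2 - 8*E)
p(-3*(-1) - 4, Y) - 247 = (2 - 8*(-3*(-1) - 4)) - 247 = (2 - 8*(3 - 4)) - 247 = (2 - 8*(-1)) - 247 = (2 + 8) - 247 = 10 - 247 = -237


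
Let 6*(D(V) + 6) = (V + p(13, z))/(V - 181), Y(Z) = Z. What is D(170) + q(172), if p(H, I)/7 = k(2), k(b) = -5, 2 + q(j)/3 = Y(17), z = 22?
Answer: 813/22 ≈ 36.955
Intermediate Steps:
q(j) = 45 (q(j) = -6 + 3*17 = -6 + 51 = 45)
p(H, I) = -35 (p(H, I) = 7*(-5) = -35)
D(V) = -6 + (-35 + V)/(6*(-181 + V)) (D(V) = -6 + ((V - 35)/(V - 181))/6 = -6 + ((-35 + V)/(-181 + V))/6 = -6 + (-35 + V)/(6*(-181 + V)))
D(170) + q(172) = (6481 - 35*170)/(6*(-181 + 170)) + 45 = (⅙)*(6481 - 5950)/(-11) + 45 = (⅙)*(-1/11)*531 + 45 = -177/22 + 45 = 813/22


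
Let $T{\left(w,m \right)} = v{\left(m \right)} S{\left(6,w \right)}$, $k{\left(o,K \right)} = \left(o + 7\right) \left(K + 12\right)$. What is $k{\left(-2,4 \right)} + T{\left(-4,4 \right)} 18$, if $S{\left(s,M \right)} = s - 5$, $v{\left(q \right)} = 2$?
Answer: $116$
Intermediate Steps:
$S{\left(s,M \right)} = -5 + s$
$k{\left(o,K \right)} = \left(7 + o\right) \left(12 + K\right)$
$T{\left(w,m \right)} = 2$ ($T{\left(w,m \right)} = 2 \left(-5 + 6\right) = 2 \cdot 1 = 2$)
$k{\left(-2,4 \right)} + T{\left(-4,4 \right)} 18 = \left(84 + 7 \cdot 4 + 12 \left(-2\right) + 4 \left(-2\right)\right) + 2 \cdot 18 = \left(84 + 28 - 24 - 8\right) + 36 = 80 + 36 = 116$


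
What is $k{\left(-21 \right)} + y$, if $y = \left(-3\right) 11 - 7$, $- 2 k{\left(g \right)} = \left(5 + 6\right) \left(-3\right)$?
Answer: $- \frac{47}{2} \approx -23.5$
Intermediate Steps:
$k{\left(g \right)} = \frac{33}{2}$ ($k{\left(g \right)} = - \frac{\left(5 + 6\right) \left(-3\right)}{2} = - \frac{11 \left(-3\right)}{2} = \left(- \frac{1}{2}\right) \left(-33\right) = \frac{33}{2}$)
$y = -40$ ($y = -33 - 7 = -40$)
$k{\left(-21 \right)} + y = \frac{33}{2} - 40 = - \frac{47}{2}$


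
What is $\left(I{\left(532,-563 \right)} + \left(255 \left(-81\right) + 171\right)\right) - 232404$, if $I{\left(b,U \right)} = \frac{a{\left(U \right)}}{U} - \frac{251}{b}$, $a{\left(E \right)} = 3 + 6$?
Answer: $- \frac{75744148309}{299516} \approx -2.5289 \cdot 10^{5}$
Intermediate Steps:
$a{\left(E \right)} = 9$
$I{\left(b,U \right)} = - \frac{251}{b} + \frac{9}{U}$ ($I{\left(b,U \right)} = \frac{9}{U} - \frac{251}{b} = - \frac{251}{b} + \frac{9}{U}$)
$\left(I{\left(532,-563 \right)} + \left(255 \left(-81\right) + 171\right)\right) - 232404 = \left(\left(- \frac{251}{532} + \frac{9}{-563}\right) + \left(255 \left(-81\right) + 171\right)\right) - 232404 = \left(\left(\left(-251\right) \frac{1}{532} + 9 \left(- \frac{1}{563}\right)\right) + \left(-20655 + 171\right)\right) - 232404 = \left(\left(- \frac{251}{532} - \frac{9}{563}\right) - 20484\right) - 232404 = \left(- \frac{146101}{299516} - 20484\right) - 232404 = - \frac{6135431845}{299516} - 232404 = - \frac{75744148309}{299516}$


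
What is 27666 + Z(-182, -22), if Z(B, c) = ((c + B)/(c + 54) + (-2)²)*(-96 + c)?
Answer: 111785/4 ≈ 27946.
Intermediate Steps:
Z(B, c) = (-96 + c)*(4 + (B + c)/(54 + c)) (Z(B, c) = ((B + c)/(54 + c) + 4)*(-96 + c) = (4 + (B + c)/(54 + c))*(-96 + c) = (-96 + c)*(4 + (B + c)/(54 + c)))
27666 + Z(-182, -22) = 27666 + (-20736 - 264*(-22) - 96*(-182) + 5*(-22)² - 182*(-22))/(54 - 22) = 27666 + (-20736 + 5808 + 17472 + 5*484 + 4004)/32 = 27666 + (-20736 + 5808 + 17472 + 2420 + 4004)/32 = 27666 + (1/32)*8968 = 27666 + 1121/4 = 111785/4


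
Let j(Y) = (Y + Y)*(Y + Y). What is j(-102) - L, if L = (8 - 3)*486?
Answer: 39186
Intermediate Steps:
j(Y) = 4*Y**2 (j(Y) = (2*Y)*(2*Y) = 4*Y**2)
L = 2430 (L = 5*486 = 2430)
j(-102) - L = 4*(-102)**2 - 1*2430 = 4*10404 - 2430 = 41616 - 2430 = 39186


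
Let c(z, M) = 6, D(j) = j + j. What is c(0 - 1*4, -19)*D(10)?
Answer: 120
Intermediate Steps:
D(j) = 2*j
c(0 - 1*4, -19)*D(10) = 6*(2*10) = 6*20 = 120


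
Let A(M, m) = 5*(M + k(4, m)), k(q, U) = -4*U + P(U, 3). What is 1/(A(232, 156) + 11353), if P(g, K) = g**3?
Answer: 1/18991473 ≈ 5.2655e-8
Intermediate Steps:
k(q, U) = U**3 - 4*U (k(q, U) = -4*U + U**3 = U**3 - 4*U)
A(M, m) = 5*M + 5*m*(-4 + m**2) (A(M, m) = 5*(M + m*(-4 + m**2)) = 5*M + 5*m*(-4 + m**2))
1/(A(232, 156) + 11353) = 1/((-20*156 + 5*232 + 5*156**3) + 11353) = 1/((-3120 + 1160 + 5*3796416) + 11353) = 1/((-3120 + 1160 + 18982080) + 11353) = 1/(18980120 + 11353) = 1/18991473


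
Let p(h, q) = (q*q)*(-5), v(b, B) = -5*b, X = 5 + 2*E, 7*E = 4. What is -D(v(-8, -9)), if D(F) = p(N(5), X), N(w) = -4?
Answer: 9245/49 ≈ 188.67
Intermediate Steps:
E = 4/7 (E = (⅐)*4 = 4/7 ≈ 0.57143)
X = 43/7 (X = 5 + 2*(4/7) = 5 + 8/7 = 43/7 ≈ 6.1429)
p(h, q) = -5*q² (p(h, q) = q²*(-5) = -5*q²)
D(F) = -9245/49 (D(F) = -5*(43/7)² = -5*1849/49 = -9245/49)
-D(v(-8, -9)) = -1*(-9245/49) = 9245/49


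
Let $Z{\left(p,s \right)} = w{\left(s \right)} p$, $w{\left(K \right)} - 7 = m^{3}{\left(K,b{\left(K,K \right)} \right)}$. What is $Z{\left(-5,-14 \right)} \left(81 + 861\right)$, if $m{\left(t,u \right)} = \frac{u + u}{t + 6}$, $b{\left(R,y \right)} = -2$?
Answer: $- \frac{134235}{4} \approx -33559.0$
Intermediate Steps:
$m{\left(t,u \right)} = \frac{2 u}{6 + t}$
$w{\left(K \right)} = 7 - \frac{64}{\left(6 + K\right)^{3}}$ ($w{\left(K \right)} = 7 + \left(2 \left(-2\right) \frac{1}{6 + K}\right)^{3} = 7 + \left(- \frac{4}{6 + K}\right)^{3} = 7 - \frac{64}{\left(6 + K\right)^{3}}$)
$Z{\left(p,s \right)} = p \left(7 - \frac{64}{\left(6 + s\right)^{3}}\right)$ ($Z{\left(p,s \right)} = \left(7 - \frac{64}{\left(6 + s\right)^{3}}\right) p = p \left(7 - \frac{64}{\left(6 + s\right)^{3}}\right)$)
$Z{\left(-5,-14 \right)} \left(81 + 861\right) = \left(7 \left(-5\right) - - \frac{320}{\left(6 - 14\right)^{3}}\right) \left(81 + 861\right) = \left(-35 - - \frac{320}{-512}\right) 942 = \left(-35 - \left(-320\right) \left(- \frac{1}{512}\right)\right) 942 = \left(-35 - \frac{5}{8}\right) 942 = \left(- \frac{285}{8}\right) 942 = - \frac{134235}{4}$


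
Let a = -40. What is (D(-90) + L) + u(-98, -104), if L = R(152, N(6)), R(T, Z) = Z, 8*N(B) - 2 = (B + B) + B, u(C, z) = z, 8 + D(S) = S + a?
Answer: -479/2 ≈ -239.50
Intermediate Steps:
D(S) = -48 + S (D(S) = -8 + (S - 40) = -8 + (-40 + S) = -48 + S)
N(B) = ¼ + 3*B/8 (N(B) = ¼ + ((B + B) + B)/8 = ¼ + (2*B + B)/8 = ¼ + (3*B)/8 = ¼ + 3*B/8)
L = 5/2 (L = ¼ + (3/8)*6 = ¼ + 9/4 = 5/2 ≈ 2.5000)
(D(-90) + L) + u(-98, -104) = ((-48 - 90) + 5/2) - 104 = (-138 + 5/2) - 104 = -271/2 - 104 = -479/2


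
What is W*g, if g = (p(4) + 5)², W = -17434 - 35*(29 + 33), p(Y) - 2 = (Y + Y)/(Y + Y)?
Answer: -1254656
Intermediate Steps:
p(Y) = 3 (p(Y) = 2 + (Y + Y)/(Y + Y) = 2 + (2*Y)/((2*Y)) = 2 + (2*Y)*(1/(2*Y)) = 2 + 1 = 3)
W = -19604 (W = -17434 - 35*62 = -17434 - 1*2170 = -17434 - 2170 = -19604)
g = 64 (g = (3 + 5)² = 8² = 64)
W*g = -19604*64 = -1254656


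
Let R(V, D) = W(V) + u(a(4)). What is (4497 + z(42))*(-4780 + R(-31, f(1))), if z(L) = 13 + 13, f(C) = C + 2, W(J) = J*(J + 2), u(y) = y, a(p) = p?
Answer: -17535671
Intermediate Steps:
W(J) = J*(2 + J)
f(C) = 2 + C
z(L) = 26
R(V, D) = 4 + V*(2 + V) (R(V, D) = V*(2 + V) + 4 = 4 + V*(2 + V))
(4497 + z(42))*(-4780 + R(-31, f(1))) = (4497 + 26)*(-4780 + (4 - 31*(2 - 31))) = 4523*(-4780 + (4 - 31*(-29))) = 4523*(-4780 + (4 + 899)) = 4523*(-4780 + 903) = 4523*(-3877) = -17535671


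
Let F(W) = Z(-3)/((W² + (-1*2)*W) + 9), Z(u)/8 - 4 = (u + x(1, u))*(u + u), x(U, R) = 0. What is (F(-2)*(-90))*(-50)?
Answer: 792000/17 ≈ 46588.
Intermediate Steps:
Z(u) = 32 + 16*u² (Z(u) = 32 + 8*((u + 0)*(u + u)) = 32 + 8*(u*(2*u)) = 32 + 8*(2*u²) = 32 + 16*u²)
F(W) = 176/(9 + W² - 2*W) (F(W) = (32 + 16*(-3)²)/((W² + (-1*2)*W) + 9) = (32 + 16*9)/((W² - 2*W) + 9) = (32 + 144)/(9 + W² - 2*W) = 176/(9 + W² - 2*W))
(F(-2)*(-90))*(-50) = ((176/(9 + (-2)² - 2*(-2)))*(-90))*(-50) = ((176/(9 + 4 + 4))*(-90))*(-50) = ((176/17)*(-90))*(-50) = -15840/17*(-50) = 792000/17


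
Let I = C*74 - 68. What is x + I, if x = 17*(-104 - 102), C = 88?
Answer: 2942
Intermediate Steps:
x = -3502 (x = 17*(-206) = -3502)
I = 6444 (I = 88*74 - 68 = 6512 - 68 = 6444)
x + I = -3502 + 6444 = 2942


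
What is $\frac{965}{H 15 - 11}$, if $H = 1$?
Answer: $\frac{965}{4} \approx 241.25$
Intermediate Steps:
$\frac{965}{H 15 - 11} = \frac{965}{1 \cdot 15 - 11} = \frac{965}{15 - 11} = \frac{965}{4}$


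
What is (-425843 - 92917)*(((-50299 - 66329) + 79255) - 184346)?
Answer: 115018948440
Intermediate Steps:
(-425843 - 92917)*(((-50299 - 66329) + 79255) - 184346) = -518760*((-116628 + 79255) - 184346) = -518760*(-37373 - 184346) = -518760*(-221719) = 115018948440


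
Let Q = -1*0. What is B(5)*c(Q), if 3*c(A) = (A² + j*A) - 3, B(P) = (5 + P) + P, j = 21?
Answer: -15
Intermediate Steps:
Q = 0
B(P) = 5 + 2*P
c(A) = -1 + 7*A + A²/3 (c(A) = ((A² + 21*A) - 3)/3 = (-3 + A² + 21*A)/3 = -1 + 7*A + A²/3)
B(5)*c(Q) = (5 + 2*5)*(-1 + 7*0 + (⅓)*0²) = (5 + 10)*(-1 + 0 + (⅓)*0) = 15*(-1 + 0 + 0) = 15*(-1) = -15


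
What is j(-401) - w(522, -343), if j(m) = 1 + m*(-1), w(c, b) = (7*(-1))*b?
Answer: -1999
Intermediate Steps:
w(c, b) = -7*b
j(m) = 1 - m
j(-401) - w(522, -343) = (1 - 1*(-401)) - (-7)*(-343) = (1 + 401) - 1*2401 = 402 - 2401 = -1999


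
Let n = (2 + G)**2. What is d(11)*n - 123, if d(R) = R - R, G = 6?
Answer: -123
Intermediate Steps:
d(R) = 0
n = 64 (n = (2 + 6)**2 = 8**2 = 64)
d(11)*n - 123 = 0*64 - 123 = 0 - 123 = -123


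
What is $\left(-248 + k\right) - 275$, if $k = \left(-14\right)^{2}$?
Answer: $-327$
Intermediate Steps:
$k = 196$
$\left(-248 + k\right) - 275 = \left(-248 + 196\right) - 275 = -52 - 275 = -327$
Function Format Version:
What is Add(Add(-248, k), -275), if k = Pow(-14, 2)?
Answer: -327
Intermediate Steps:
k = 196
Add(Add(-248, k), -275) = Add(Add(-248, 196), -275) = Add(-52, -275) = -327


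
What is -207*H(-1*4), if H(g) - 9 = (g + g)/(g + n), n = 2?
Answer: -2691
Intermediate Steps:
H(g) = 9 + 2*g/(2 + g) (H(g) = 9 + (g + g)/(g + 2) = 9 + (2*g)/(2 + g) = 9 + 2*g/(2 + g))
-207*H(-1*4) = -207*(18 + 11*(-1*4))/(2 - 1*4) = -207*(18 + 11*(-4))/(2 - 4) = -207*(18 - 44)/(-2) = -(-207)*(-26)/2 = -207*13 = -2691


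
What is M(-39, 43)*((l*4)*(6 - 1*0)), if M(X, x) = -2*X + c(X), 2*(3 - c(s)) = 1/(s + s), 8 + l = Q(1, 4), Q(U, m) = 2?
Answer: -151644/13 ≈ -11665.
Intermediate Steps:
l = -6 (l = -8 + 2 = -6)
c(s) = 3 - 1/(4*s) (c(s) = 3 - 1/(2*(s + s)) = 3 - 1/(2*s)/2 = 3 - 1/(4*s))
M(X, x) = 3 - 2*X - 1/(4*X) (M(X, x) = -2*X + (3 - 1/(4*X)) = 3 - 2*X - 1/(4*X))
M(-39, 43)*((l*4)*(6 - 1*0)) = (3 - 2*(-39) - ¼/(-39))*((-6*4)*(6 - 1*0)) = (3 + 78 - ¼*(-1/39))*(-24*(6 + 0)) = (3 + 78 + 1/156)*(-24*6) = (12637/156)*(-144) = -151644/13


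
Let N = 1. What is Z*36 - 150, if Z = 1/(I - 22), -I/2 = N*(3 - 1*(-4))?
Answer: -151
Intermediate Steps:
I = -14 (I = -2*(3 - 1*(-4)) = -2*(3 + 4) = -2*7 = -14)
Z = -1/36 (Z = 1/(-14 - 22) = 1/(-36) = -1/36 ≈ -0.027778)
Z*36 - 150 = -1/36*36 - 150 = -1 - 150 = -151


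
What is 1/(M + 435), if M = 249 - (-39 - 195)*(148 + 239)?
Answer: 1/91242 ≈ 1.0960e-5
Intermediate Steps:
M = 90807 (M = 249 - (-234)*387 = 249 - 1*(-90558) = 249 + 90558 = 90807)
1/(M + 435) = 1/(90807 + 435) = 1/91242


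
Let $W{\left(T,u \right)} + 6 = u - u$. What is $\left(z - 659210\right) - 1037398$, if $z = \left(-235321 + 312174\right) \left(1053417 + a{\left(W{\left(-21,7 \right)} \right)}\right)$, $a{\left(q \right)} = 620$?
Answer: $81004208953$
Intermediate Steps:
$W{\left(T,u \right)} = -6$ ($W{\left(T,u \right)} = -6 + \left(u - u\right) = -6 + 0 = -6$)
$z = 81005905561$ ($z = \left(-235321 + 312174\right) \left(1053417 + 620\right) = 76853 \cdot 1054037 = 81005905561$)
$\left(z - 659210\right) - 1037398 = \left(81005905561 - 659210\right) - 1037398 = 81005246351 - 1037398 = 81004208953$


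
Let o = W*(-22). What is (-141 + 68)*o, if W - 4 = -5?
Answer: -1606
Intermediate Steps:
W = -1 (W = 4 - 5 = -1)
o = 22 (o = -1*(-22) = 22)
(-141 + 68)*o = (-141 + 68)*22 = -73*22 = -1606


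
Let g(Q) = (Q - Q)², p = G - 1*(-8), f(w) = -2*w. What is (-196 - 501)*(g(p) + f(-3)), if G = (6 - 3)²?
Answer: -4182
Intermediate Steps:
G = 9 (G = 3² = 9)
p = 17 (p = 9 - 1*(-8) = 9 + 8 = 17)
g(Q) = 0 (g(Q) = 0² = 0)
(-196 - 501)*(g(p) + f(-3)) = (-196 - 501)*(0 - 2*(-3)) = -697*(0 + 6) = -697*6 = -4182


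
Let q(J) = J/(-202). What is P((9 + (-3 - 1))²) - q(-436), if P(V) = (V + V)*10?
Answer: 50282/101 ≈ 497.84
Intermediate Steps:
P(V) = 20*V (P(V) = (2*V)*10 = 20*V)
q(J) = -J/202 (q(J) = J*(-1/202) = -J/202)
P((9 + (-3 - 1))²) - q(-436) = 20*(9 + (-3 - 1))² - (-1)*(-436)/202 = 20*(9 - 4)² - 1*218/101 = 20*5² - 218/101 = 20*25 - 218/101 = 500 - 218/101 = 50282/101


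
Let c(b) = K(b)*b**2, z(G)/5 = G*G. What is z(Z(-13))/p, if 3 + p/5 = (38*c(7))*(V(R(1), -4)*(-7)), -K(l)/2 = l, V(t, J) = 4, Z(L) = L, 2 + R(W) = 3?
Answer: 169/729901 ≈ 0.00023154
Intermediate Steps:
R(W) = 1 (R(W) = -2 + 3 = 1)
z(G) = 5*G**2 (z(G) = 5*(G*G) = 5*G**2)
K(l) = -2*l
c(b) = -2*b**3 (c(b) = (-2*b)*b**2 = -2*b**3)
p = 3649505 (p = -15 + 5*((38*(-2*7**3))*(4*(-7))) = -15 + 5*((38*(-2*343))*(-28)) = -15 + 5*((38*(-686))*(-28)) = -15 + 5*(-26068*(-28)) = -15 + 5*729904 = -15 + 3649520 = 3649505)
z(Z(-13))/p = (5*(-13)**2)/3649505 = (5*169)*(1/3649505) = 845*(1/3649505) = 169/729901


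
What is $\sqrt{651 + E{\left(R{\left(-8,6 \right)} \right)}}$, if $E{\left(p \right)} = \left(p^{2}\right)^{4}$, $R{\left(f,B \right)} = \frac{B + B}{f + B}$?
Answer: $\sqrt{1680267} \approx 1296.3$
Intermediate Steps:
$R{\left(f,B \right)} = \frac{2 B}{B + f}$
$E{\left(p \right)} = p^{8}$
$\sqrt{651 + E{\left(R{\left(-8,6 \right)} \right)}} = \sqrt{651 + \left(2 \cdot 6 \frac{1}{6 - 8}\right)^{8}} = \sqrt{651 + \left(2 \cdot 6 \frac{1}{-2}\right)^{8}} = \sqrt{651 + \left(2 \cdot 6 \left(- \frac{1}{2}\right)\right)^{8}} = \sqrt{651 + \left(-6\right)^{8}} = \sqrt{651 + 1679616} = \sqrt{1680267}$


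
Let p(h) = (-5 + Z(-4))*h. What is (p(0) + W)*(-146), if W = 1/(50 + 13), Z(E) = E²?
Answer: -146/63 ≈ -2.3175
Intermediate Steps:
p(h) = 11*h (p(h) = (-5 + (-4)²)*h = (-5 + 16)*h = 11*h)
W = 1/63 ≈ 0.015873
(p(0) + W)*(-146) = (11*0 + 1/63)*(-146) = (0 + 1/63)*(-146) = (1/63)*(-146) = -146/63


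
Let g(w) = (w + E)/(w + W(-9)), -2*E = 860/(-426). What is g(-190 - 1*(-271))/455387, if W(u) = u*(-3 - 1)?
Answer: 17468/11348699427 ≈ 1.5392e-6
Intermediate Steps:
W(u) = -4*u (W(u) = u*(-4) = -4*u)
E = 215/213 (E = -430/(-426) = -430*(-1)/426 = -½*(-430/213) = 215/213 ≈ 1.0094)
g(w) = (215/213 + w)/(36 + w) (g(w) = (w + 215/213)/(w - 4*(-9)) = (215/213 + w)/(w + 36) = (215/213 + w)/(36 + w))
g(-190 - 1*(-271))/455387 = ((215/213 + (-190 - 1*(-271)))/(36 + (-190 - 1*(-271))))/455387 = ((215/213 + (-190 + 271))/(36 + (-190 + 271)))*(1/455387) = ((215/213 + 81)/(36 + 81))*(1/455387) = ((17468/213)/117)*(1/455387) = ((1/117)*(17468/213))*(1/455387) = (17468/24921)*(1/455387) = 17468/11348699427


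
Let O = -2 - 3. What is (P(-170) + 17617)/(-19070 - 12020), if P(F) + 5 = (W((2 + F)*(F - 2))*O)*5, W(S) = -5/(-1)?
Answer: -17487/31090 ≈ -0.56246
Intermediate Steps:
O = -5
W(S) = 5 (W(S) = -5*(-1) = 5)
P(F) = -130 (P(F) = -5 + (5*(-5))*5 = -5 - 25*5 = -5 - 125 = -130)
(P(-170) + 17617)/(-19070 - 12020) = (-130 + 17617)/(-19070 - 12020) = 17487/(-31090) = 17487*(-1/31090) = -17487/31090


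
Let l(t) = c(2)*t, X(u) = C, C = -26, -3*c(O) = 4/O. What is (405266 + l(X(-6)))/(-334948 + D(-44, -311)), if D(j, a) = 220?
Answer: -607925/502092 ≈ -1.2108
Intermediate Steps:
c(O) = -4/(3*O)
X(u) = -26
l(t) = -2*t/3 (l(t) = (-4/3/2)*t = (-4/3*½)*t = -2*t/3)
(405266 + l(X(-6)))/(-334948 + D(-44, -311)) = (405266 - ⅔*(-26))/(-334948 + 220) = (405266 + 52/3)/(-334728) = (1215850/3)*(-1/334728) = -607925/502092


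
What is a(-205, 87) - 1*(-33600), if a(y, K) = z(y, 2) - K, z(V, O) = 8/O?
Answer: 33517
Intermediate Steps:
a(y, K) = 4 - K (a(y, K) = 8/2 - K = 8*(1/2) - K = 4 - K)
a(-205, 87) - 1*(-33600) = (4 - 1*87) - 1*(-33600) = (4 - 87) + 33600 = -83 + 33600 = 33517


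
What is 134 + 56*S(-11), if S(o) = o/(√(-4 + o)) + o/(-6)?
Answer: 710/3 + 616*I*√15/15 ≈ 236.67 + 159.05*I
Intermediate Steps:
S(o) = -o/6 + o/√(-4 + o) (S(o) = o/√(-4 + o) + o*(-⅙) = o/√(-4 + o) - o/6 = -o/6 + o/√(-4 + o))
134 + 56*S(-11) = 134 + 56*(-⅙*(-11) - 11/√(-4 - 11)) = 134 + 56*(11/6 - (-11)*I*√15/15) = 134 + 56*(11/6 + 11*I*√15/15) = 134 + (308/3 + 616*I*√15/15) = 710/3 + 616*I*√15/15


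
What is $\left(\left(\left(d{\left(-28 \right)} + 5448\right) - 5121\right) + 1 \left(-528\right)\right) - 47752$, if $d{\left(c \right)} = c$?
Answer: $-47981$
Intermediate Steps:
$\left(\left(\left(d{\left(-28 \right)} + 5448\right) - 5121\right) + 1 \left(-528\right)\right) - 47752 = \left(\left(\left(-28 + 5448\right) - 5121\right) + 1 \left(-528\right)\right) - 47752 = \left(\left(5420 - 5121\right) - 528\right) - 47752 = \left(299 - 528\right) - 47752 = -229 - 47752 = -47981$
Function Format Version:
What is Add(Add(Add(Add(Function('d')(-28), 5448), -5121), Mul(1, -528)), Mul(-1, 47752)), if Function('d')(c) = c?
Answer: -47981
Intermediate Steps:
Add(Add(Add(Add(Function('d')(-28), 5448), -5121), Mul(1, -528)), Mul(-1, 47752)) = Add(Add(Add(Add(-28, 5448), -5121), Mul(1, -528)), Mul(-1, 47752)) = Add(Add(Add(5420, -5121), -528), -47752) = Add(Add(299, -528), -47752) = Add(-229, -47752) = -47981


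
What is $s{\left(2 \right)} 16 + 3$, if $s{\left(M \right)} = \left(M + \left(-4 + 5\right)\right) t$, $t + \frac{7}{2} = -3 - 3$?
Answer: $-453$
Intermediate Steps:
$t = - \frac{19}{2}$ ($t = - \frac{7}{2} - 6 = - \frac{19}{2} \approx -9.5$)
$s{\left(M \right)} = - \frac{19}{2} - \frac{19 M}{2}$ ($s{\left(M \right)} = \left(M + \left(-4 + 5\right)\right) \left(- \frac{19}{2}\right) = \left(M + 1\right) \left(- \frac{19}{2}\right) = \left(1 + M\right) \left(- \frac{19}{2}\right) = - \frac{19}{2} - \frac{19 M}{2}$)
$s{\left(2 \right)} 16 + 3 = \left(- \frac{19}{2} - 19\right) 16 + 3 = \left(- \frac{57}{2}\right) 16 + 3 = -456 + 3 = -453$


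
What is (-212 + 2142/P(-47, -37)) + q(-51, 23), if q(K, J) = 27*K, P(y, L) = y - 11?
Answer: -47152/29 ≈ -1625.9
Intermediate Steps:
P(y, L) = -11 + y
(-212 + 2142/P(-47, -37)) + q(-51, 23) = (-212 + 2142/(-11 - 47)) + 27*(-51) = (-212 + 2142/(-58)) - 1377 = (-212 + 2142*(-1/58)) - 1377 = (-212 - 1071/29) - 1377 = -7219/29 - 1377 = -47152/29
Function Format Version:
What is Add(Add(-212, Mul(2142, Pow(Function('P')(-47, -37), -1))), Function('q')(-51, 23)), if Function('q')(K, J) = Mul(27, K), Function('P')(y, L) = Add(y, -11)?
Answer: Rational(-47152, 29) ≈ -1625.9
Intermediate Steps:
Function('P')(y, L) = Add(-11, y)
Add(Add(-212, Mul(2142, Pow(Function('P')(-47, -37), -1))), Function('q')(-51, 23)) = Add(Add(-212, Mul(2142, Pow(Add(-11, -47), -1))), Mul(27, -51)) = Add(Add(-212, Mul(2142, Pow(-58, -1))), -1377) = Add(Add(-212, Mul(2142, Rational(-1, 58))), -1377) = Add(Add(-212, Rational(-1071, 29)), -1377) = Add(Rational(-7219, 29), -1377) = Rational(-47152, 29)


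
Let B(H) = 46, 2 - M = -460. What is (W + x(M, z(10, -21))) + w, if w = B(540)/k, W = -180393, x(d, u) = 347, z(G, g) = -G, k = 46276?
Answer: -181126275/1006 ≈ -1.8005e+5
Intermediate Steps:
M = 462 (M = 2 - 1*(-460) = 2 + 460 = 462)
w = 1/1006 (w = 46/46276 = 46*(1/46276) = 1/1006 ≈ 0.00099404)
(W + x(M, z(10, -21))) + w = (-180393 + 347) + 1/1006 = -180046 + 1/1006 = -181126275/1006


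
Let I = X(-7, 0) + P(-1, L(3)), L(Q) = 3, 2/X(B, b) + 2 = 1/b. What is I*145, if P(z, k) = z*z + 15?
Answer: 2320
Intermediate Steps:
X(B, b) = 2/(-2 + 1/b)
P(z, k) = 15 + z² (P(z, k) = z² + 15 = 15 + z²)
I = 16 (I = -2*0/(-1 + 2*0) + (15 + (-1)²) = -2*0/(-1 + 0) + (15 + 1) = -2*0/(-1) + 16 = -2*0*(-1) + 16 = 0 + 16 = 16)
I*145 = 16*145 = 2320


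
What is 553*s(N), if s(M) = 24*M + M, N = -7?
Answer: -96775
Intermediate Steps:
s(M) = 25*M
553*s(N) = 553*(25*(-7)) = 553*(-175) = -96775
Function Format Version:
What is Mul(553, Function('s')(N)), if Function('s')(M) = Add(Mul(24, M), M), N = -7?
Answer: -96775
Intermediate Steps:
Function('s')(M) = Mul(25, M)
Mul(553, Function('s')(N)) = Mul(553, Mul(25, -7)) = Mul(553, -175) = -96775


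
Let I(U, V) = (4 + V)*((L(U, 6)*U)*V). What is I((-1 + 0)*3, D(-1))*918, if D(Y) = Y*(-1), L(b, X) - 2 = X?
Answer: -110160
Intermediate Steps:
L(b, X) = 2 + X
D(Y) = -Y
I(U, V) = 8*U*V*(4 + V) (I(U, V) = (4 + V)*(((2 + 6)*U)*V) = (4 + V)*((8*U)*V) = (4 + V)*(8*U*V) = 8*U*V*(4 + V))
I((-1 + 0)*3, D(-1))*918 = (8*((-1 + 0)*3)*(-1*(-1))*(4 - 1*(-1)))*918 = (8*(-1*3)*1*(4 + 1))*918 = (8*(-3)*1*5)*918 = -120*918 = -110160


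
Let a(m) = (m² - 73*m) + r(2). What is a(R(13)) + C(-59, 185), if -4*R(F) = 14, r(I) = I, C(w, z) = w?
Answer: 843/4 ≈ 210.75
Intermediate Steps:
R(F) = -7/2 (R(F) = -¼*14 = -7/2)
a(m) = 2 + m² - 73*m (a(m) = (m² - 73*m) + 2 = 2 + m² - 73*m)
a(R(13)) + C(-59, 185) = (2 + (-7/2)² - 73*(-7/2)) - 59 = (2 + 49/4 + 511/2) - 59 = 1079/4 - 59 = 843/4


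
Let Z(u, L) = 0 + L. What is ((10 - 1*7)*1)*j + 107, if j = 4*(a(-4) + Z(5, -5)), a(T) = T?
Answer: -1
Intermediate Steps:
Z(u, L) = L
j = -36 (j = 4*(-4 - 5) = 4*(-9) = -36)
((10 - 1*7)*1)*j + 107 = ((10 - 1*7)*1)*(-36) + 107 = ((10 - 7)*1)*(-36) + 107 = (3*1)*(-36) + 107 = 3*(-36) + 107 = -108 + 107 = -1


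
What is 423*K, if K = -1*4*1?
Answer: -1692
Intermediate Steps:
K = -4 (K = -4*1 = -4)
423*K = 423*(-4) = -1692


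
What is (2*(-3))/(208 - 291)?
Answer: 6/83 ≈ 0.072289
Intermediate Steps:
(2*(-3))/(208 - 291) = -6/(-83) = -1/83*(-6) = 6/83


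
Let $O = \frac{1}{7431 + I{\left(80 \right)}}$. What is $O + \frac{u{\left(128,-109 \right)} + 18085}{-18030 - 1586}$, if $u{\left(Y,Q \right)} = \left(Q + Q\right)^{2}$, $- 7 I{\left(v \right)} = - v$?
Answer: $- \frac{3417894761}{1021934752} \approx -3.3445$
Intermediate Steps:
$I{\left(v \right)} = \frac{v}{7}$ ($I{\left(v \right)} = - \frac{\left(-1\right) v}{7} = \frac{v}{7}$)
$u{\left(Y,Q \right)} = 4 Q^{2}$ ($u{\left(Y,Q \right)} = \left(2 Q\right)^{2} = 4 Q^{2}$)
$O = \frac{7}{52097}$ ($O = \frac{1}{7431 + \frac{1}{7} \cdot 80} = \frac{1}{7431 + \frac{80}{7}} = \frac{1}{\frac{52097}{7}} = \frac{7}{52097} \approx 0.00013436$)
$O + \frac{u{\left(128,-109 \right)} + 18085}{-18030 - 1586} = \frac{7}{52097} + \frac{4 \left(-109\right)^{2} + 18085}{-18030 - 1586} = \frac{7}{52097} + \frac{4 \cdot 11881 + 18085}{-19616} = \frac{7}{52097} + \left(47524 + 18085\right) \left(- \frac{1}{19616}\right) = \frac{7}{52097} + 65609 \left(- \frac{1}{19616}\right) = \frac{7}{52097} - \frac{65609}{19616} = - \frac{3417894761}{1021934752}$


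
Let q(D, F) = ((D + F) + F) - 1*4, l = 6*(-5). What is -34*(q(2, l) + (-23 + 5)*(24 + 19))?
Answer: 28424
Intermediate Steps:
l = -30
q(D, F) = -4 + D + 2*F (q(D, F) = (D + 2*F) - 4 = -4 + D + 2*F)
-34*(q(2, l) + (-23 + 5)*(24 + 19)) = -34*((-4 + 2 + 2*(-30)) + (-23 + 5)*(24 + 19)) = -34*((-4 + 2 - 60) - 18*43) = -34*(-62 - 774) = -34*(-836) = 28424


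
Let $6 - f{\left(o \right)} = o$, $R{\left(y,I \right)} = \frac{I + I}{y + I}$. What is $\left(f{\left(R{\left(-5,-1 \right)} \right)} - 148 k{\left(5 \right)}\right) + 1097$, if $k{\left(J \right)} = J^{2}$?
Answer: $- \frac{7792}{3} \approx -2597.3$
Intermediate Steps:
$R{\left(y,I \right)} = \frac{2 I}{I + y}$
$f{\left(o \right)} = 6 - o$
$\left(f{\left(R{\left(-5,-1 \right)} \right)} - 148 k{\left(5 \right)}\right) + 1097 = \left(\left(6 - 2 \left(-1\right) \frac{1}{-1 - 5}\right) - 148 \cdot 5^{2}\right) + 1097 = \left(\left(6 - 2 \left(-1\right) \frac{1}{-6}\right) - 3700\right) + 1097 = \left(\left(6 - 2 \left(-1\right) \left(- \frac{1}{6}\right)\right) - 3700\right) + 1097 = \left(\left(6 - \frac{1}{3}\right) - 3700\right) + 1097 = \left(\frac{17}{3} - 3700\right) + 1097 = - \frac{11083}{3} + 1097 = - \frac{7792}{3}$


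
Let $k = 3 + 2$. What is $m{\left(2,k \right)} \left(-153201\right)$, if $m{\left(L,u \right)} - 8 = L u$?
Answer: $-2757618$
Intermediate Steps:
$k = 5$
$m{\left(L,u \right)} = 8 + L u$
$m{\left(2,k \right)} \left(-153201\right) = \left(8 + 2 \cdot 5\right) \left(-153201\right) = \left(8 + 10\right) \left(-153201\right) = 18 \left(-153201\right) = -2757618$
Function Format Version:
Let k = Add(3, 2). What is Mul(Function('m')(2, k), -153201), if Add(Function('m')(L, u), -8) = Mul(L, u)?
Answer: -2757618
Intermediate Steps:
k = 5
Function('m')(L, u) = Add(8, Mul(L, u))
Mul(Function('m')(2, k), -153201) = Mul(Add(8, Mul(2, 5)), -153201) = Mul(Add(8, 10), -153201) = Mul(18, -153201) = -2757618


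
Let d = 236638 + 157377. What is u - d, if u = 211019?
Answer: -182996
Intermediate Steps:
d = 394015
u - d = 211019 - 1*394015 = 211019 - 394015 = -182996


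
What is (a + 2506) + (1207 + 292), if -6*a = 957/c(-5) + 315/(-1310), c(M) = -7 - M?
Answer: 1070215/262 ≈ 4084.8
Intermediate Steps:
a = 20905/262 (a = -(957/(-7 - 1*(-5)) + 315/(-1310))/6 = -(957/(-7 + 5) + 315*(-1/1310))/6 = -(957/(-2) - 63/262)/6 = -(957*(-½) - 63/262)/6 = -(-957/2 - 63/262)/6 = -⅙*(-62715/131) = 20905/262 ≈ 79.790)
(a + 2506) + (1207 + 292) = (20905/262 + 2506) + (1207 + 292) = 677477/262 + 1499 = 1070215/262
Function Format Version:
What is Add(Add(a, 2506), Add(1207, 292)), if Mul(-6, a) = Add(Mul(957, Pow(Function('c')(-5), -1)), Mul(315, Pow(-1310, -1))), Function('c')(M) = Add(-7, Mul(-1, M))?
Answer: Rational(1070215, 262) ≈ 4084.8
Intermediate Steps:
a = Rational(20905, 262) (a = Mul(Rational(-1, 6), Add(Mul(957, Pow(Add(-7, Mul(-1, -5)), -1)), Mul(315, Pow(-1310, -1)))) = Mul(Rational(-1, 6), Add(Mul(957, Pow(Add(-7, 5), -1)), Mul(315, Rational(-1, 1310)))) = Mul(Rational(-1, 6), Add(Mul(957, Pow(-2, -1)), Rational(-63, 262))) = Mul(Rational(-1, 6), Add(Mul(957, Rational(-1, 2)), Rational(-63, 262))) = Mul(Rational(-1, 6), Add(Rational(-957, 2), Rational(-63, 262))) = Mul(Rational(-1, 6), Rational(-62715, 131)) = Rational(20905, 262) ≈ 79.790)
Add(Add(a, 2506), Add(1207, 292)) = Add(Add(Rational(20905, 262), 2506), Add(1207, 292)) = Add(Rational(677477, 262), 1499) = Rational(1070215, 262)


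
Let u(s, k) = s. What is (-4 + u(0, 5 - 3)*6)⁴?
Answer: 256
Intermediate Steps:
(-4 + u(0, 5 - 3)*6)⁴ = (-4 + 0*6)⁴ = (-4 + 0)⁴ = (-4)⁴ = 256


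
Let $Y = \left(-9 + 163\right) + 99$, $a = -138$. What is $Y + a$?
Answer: $115$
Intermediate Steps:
$Y = 253$ ($Y = 154 + 99 = 253$)
$Y + a = 253 - 138 = 115$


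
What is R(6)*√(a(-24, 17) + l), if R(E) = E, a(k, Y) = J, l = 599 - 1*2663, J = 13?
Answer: 6*I*√2051 ≈ 271.73*I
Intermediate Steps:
l = -2064 (l = 599 - 2663 = -2064)
a(k, Y) = 13
R(6)*√(a(-24, 17) + l) = 6*√(13 - 2064) = 6*√(-2051) = 6*(I*√2051) = 6*I*√2051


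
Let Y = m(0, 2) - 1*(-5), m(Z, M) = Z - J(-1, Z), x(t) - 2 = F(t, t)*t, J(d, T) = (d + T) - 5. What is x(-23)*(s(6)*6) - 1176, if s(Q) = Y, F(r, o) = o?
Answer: 33870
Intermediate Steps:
J(d, T) = -5 + T + d (J(d, T) = (T + d) - 5 = -5 + T + d)
x(t) = 2 + t**2 (x(t) = 2 + t*t = 2 + t**2)
m(Z, M) = 6 (m(Z, M) = Z - (-5 + Z - 1) = Z - (-6 + Z) = Z + (6 - Z) = 6)
Y = 11 (Y = 6 - 1*(-5) = 6 + 5 = 11)
s(Q) = 11
x(-23)*(s(6)*6) - 1176 = (2 + (-23)**2)*(11*6) - 1176 = (2 + 529)*66 - 1176 = 531*66 - 1176 = 35046 - 1176 = 33870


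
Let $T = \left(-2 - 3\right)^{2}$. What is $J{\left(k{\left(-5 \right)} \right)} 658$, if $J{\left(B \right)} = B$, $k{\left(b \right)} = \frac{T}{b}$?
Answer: $-3290$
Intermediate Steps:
$T = 25$ ($T = \left(-5\right)^{2} = 25$)
$k{\left(b \right)} = \frac{25}{b}$
$J{\left(k{\left(-5 \right)} \right)} 658 = \frac{25}{-5} \cdot 658 = 25 \left(- \frac{1}{5}\right) 658 = \left(-5\right) 658 = -3290$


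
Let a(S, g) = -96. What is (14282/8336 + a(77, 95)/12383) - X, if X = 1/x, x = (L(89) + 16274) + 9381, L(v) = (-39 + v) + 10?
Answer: 2263559478281/1327211425960 ≈ 1.7055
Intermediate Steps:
L(v) = -29 + v
x = 25715 (x = ((-29 + 89) + 16274) + 9381 = (60 + 16274) + 9381 = 16334 + 9381 = 25715)
X = 1/25715 ≈ 3.8888e-5
(14282/8336 + a(77, 95)/12383) - X = (14282/8336 - 96/12383) - 1*1/25715 = (14282*(1/8336) - 96*1/12383) - 1/25715 = (7141/4168 - 96/12383) - 1/25715 = 88026875/51612344 - 1/25715 = 2263559478281/1327211425960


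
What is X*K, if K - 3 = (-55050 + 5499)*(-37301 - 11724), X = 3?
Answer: 7287713334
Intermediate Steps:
K = 2429237778 (K = 3 + (-55050 + 5499)*(-37301 - 11724) = 3 - 49551*(-49025) = 3 + 2429237775 = 2429237778)
X*K = 3*2429237778 = 7287713334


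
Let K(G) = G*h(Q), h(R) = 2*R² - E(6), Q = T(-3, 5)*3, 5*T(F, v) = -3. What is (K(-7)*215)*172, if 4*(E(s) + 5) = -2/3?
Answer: -45222842/15 ≈ -3.0149e+6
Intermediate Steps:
E(s) = -31/6 (E(s) = -5 + (-2/3)/4 = -5 + (-2*⅓)/4 = -5 + (¼)*(-⅔) = -5 - ⅙ = -31/6)
T(F, v) = -⅗ (T(F, v) = (⅕)*(-3) = -⅗)
Q = -9/5 (Q = -⅗*3 = -9/5 ≈ -1.8000)
h(R) = 31/6 + 2*R² (h(R) = 2*R² - 1*(-31/6) = 2*R² + 31/6 = 31/6 + 2*R²)
K(G) = 1747*G/150 (K(G) = G*(31/6 + 2*(-9/5)²) = G*(31/6 + 2*(81/25)) = G*(31/6 + 162/25) = G*(1747/150) = 1747*G/150)
(K(-7)*215)*172 = (((1747/150)*(-7))*215)*172 = -12229/150*215*172 = -525847/30*172 = -45222842/15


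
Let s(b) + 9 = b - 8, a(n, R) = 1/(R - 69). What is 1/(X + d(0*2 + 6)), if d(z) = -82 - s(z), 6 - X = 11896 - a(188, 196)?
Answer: -127/1519046 ≈ -8.3605e-5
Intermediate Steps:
a(n, R) = 1/(-69 + R)
X = -1510029/127 (X = 6 - (11896 - 1/(-69 + 196)) = 6 - (11896 - 1/127) = 6 - 1*1510791/127 = 6 - 1510791/127 = -1510029/127 ≈ -11890.)
s(b) = -17 + b (s(b) = -9 + (b - 8) = -9 + (-8 + b) = -17 + b)
d(z) = -65 - z (d(z) = -82 - (-17 + z) = -82 + (17 - z) = -65 - z)
1/(X + d(0*2 + 6)) = 1/(-1510029/127 + (-65 - (0*2 + 6))) = 1/(-1510029/127 + (-65 - (0 + 6))) = 1/(-1510029/127 + (-65 - 1*6)) = 1/(-1510029/127 + (-65 - 6)) = 1/(-1510029/127 - 71) = 1/(-1519046/127) = -127/1519046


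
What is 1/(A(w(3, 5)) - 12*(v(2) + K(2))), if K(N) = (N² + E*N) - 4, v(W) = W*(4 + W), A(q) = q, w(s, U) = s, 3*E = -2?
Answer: -1/125 ≈ -0.0080000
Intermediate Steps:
E = -⅔ (E = (⅓)*(-2) = -⅔ ≈ -0.66667)
K(N) = -4 + N² - 2*N/3 (K(N) = (N² - 2*N/3) - 4 = -4 + N² - 2*N/3)
1/(A(w(3, 5)) - 12*(v(2) + K(2))) = 1/(3 - 12*(2*(4 + 2) + (-4 + 2² - ⅔*2))) = 1/(3 - 12*(2*6 + (-4 + 4 - 4/3))) = 1/(3 - 12*(12 - 4/3)) = 1/(3 - 12*32/3) = 1/(3 - 128) = 1/(-125) = -1/125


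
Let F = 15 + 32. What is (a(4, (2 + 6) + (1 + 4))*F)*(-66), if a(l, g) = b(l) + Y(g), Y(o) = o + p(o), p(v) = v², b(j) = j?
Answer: -576972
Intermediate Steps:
F = 47
Y(o) = o + o²
a(l, g) = l + g*(1 + g)
(a(4, (2 + 6) + (1 + 4))*F)*(-66) = ((((2 + 6) + (1 + 4)) + 4 + ((2 + 6) + (1 + 4))²)*47)*(-66) = (((8 + 5) + 4 + (8 + 5)²)*47)*(-66) = ((13 + 4 + 13²)*47)*(-66) = ((13 + 4 + 169)*47)*(-66) = (186*47)*(-66) = 8742*(-66) = -576972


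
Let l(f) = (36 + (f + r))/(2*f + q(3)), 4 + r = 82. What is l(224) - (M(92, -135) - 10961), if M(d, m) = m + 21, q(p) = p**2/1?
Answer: 5061613/457 ≈ 11076.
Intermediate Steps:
q(p) = p**2 (q(p) = p**2*1 = p**2)
r = 78 (r = -4 + 82 = 78)
M(d, m) = 21 + m
l(f) = (114 + f)/(9 + 2*f) (l(f) = (36 + (f + 78))/(2*f + 3**2) = (36 + (78 + f))/(2*f + 9) = (114 + f)/(9 + 2*f))
l(224) - (M(92, -135) - 10961) = (114 + 224)/(9 + 2*224) - ((21 - 135) - 10961) = 338/(9 + 448) - (-114 - 10961) = 338/457 - 1*(-11075) = (1/457)*338 + 11075 = 338/457 + 11075 = 5061613/457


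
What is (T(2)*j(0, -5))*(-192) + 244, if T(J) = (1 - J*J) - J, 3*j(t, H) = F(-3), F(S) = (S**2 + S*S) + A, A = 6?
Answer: 7924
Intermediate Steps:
F(S) = 6 + 2*S**2 (F(S) = (S**2 + S*S) + 6 = (S**2 + S**2) + 6 = 2*S**2 + 6 = 6 + 2*S**2)
j(t, H) = 8 (j(t, H) = (6 + 2*(-3)**2)/3 = (6 + 2*9)/3 = (6 + 18)/3 = (1/3)*24 = 8)
T(J) = 1 - J - J**2 (T(J) = (1 - J**2) - J = 1 - J - J**2)
(T(2)*j(0, -5))*(-192) + 244 = ((1 - 1*2 - 1*2**2)*8)*(-192) + 244 = ((1 - 2 - 1*4)*8)*(-192) + 244 = ((1 - 2 - 4)*8)*(-192) + 244 = -5*8*(-192) + 244 = -40*(-192) + 244 = 7680 + 244 = 7924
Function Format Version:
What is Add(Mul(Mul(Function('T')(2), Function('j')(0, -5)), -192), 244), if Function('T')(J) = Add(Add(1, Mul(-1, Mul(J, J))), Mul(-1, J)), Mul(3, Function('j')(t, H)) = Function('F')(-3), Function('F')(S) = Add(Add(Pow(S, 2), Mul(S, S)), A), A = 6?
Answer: 7924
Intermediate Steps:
Function('F')(S) = Add(6, Mul(2, Pow(S, 2))) (Function('F')(S) = Add(Add(Pow(S, 2), Mul(S, S)), 6) = Add(Add(Pow(S, 2), Pow(S, 2)), 6) = Add(Mul(2, Pow(S, 2)), 6) = Add(6, Mul(2, Pow(S, 2))))
Function('j')(t, H) = 8 (Function('j')(t, H) = Mul(Rational(1, 3), Add(6, Mul(2, Pow(-3, 2)))) = Mul(Rational(1, 3), Add(6, Mul(2, 9))) = Mul(Rational(1, 3), Add(6, 18)) = Mul(Rational(1, 3), 24) = 8)
Function('T')(J) = Add(1, Mul(-1, J), Mul(-1, Pow(J, 2))) (Function('T')(J) = Add(Add(1, Mul(-1, Pow(J, 2))), Mul(-1, J)) = Add(1, Mul(-1, J), Mul(-1, Pow(J, 2))))
Add(Mul(Mul(Function('T')(2), Function('j')(0, -5)), -192), 244) = Add(Mul(Mul(Add(1, Mul(-1, 2), Mul(-1, Pow(2, 2))), 8), -192), 244) = Add(Mul(Mul(Add(1, -2, Mul(-1, 4)), 8), -192), 244) = Add(Mul(Mul(Add(1, -2, -4), 8), -192), 244) = Add(Mul(Mul(-5, 8), -192), 244) = Add(Mul(-40, -192), 244) = Add(7680, 244) = 7924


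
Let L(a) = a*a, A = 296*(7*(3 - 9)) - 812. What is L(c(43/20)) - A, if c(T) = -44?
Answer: 15180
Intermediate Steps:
A = -13244 (A = 296*(7*(-6)) - 812 = 296*(-42) - 812 = -12432 - 812 = -13244)
L(a) = a²
L(c(43/20)) - A = (-44)² - 1*(-13244) = 1936 + 13244 = 15180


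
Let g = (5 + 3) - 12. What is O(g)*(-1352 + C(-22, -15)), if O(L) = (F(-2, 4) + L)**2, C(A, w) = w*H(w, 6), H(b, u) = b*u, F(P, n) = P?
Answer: -72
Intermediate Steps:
g = -4 (g = 8 - 12 = -4)
C(A, w) = 6*w**2 (C(A, w) = w*(w*6) = w*(6*w) = 6*w**2)
O(L) = (-2 + L)**2
O(g)*(-1352 + C(-22, -15)) = (-2 - 4)**2*(-1352 + 6*(-15)**2) = (-6)**2*(-1352 + 6*225) = 36*(-1352 + 1350) = 36*(-2) = -72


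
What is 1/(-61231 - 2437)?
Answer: -1/63668 ≈ -1.5706e-5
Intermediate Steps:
1/(-61231 - 2437) = 1/(-63668) = -1/63668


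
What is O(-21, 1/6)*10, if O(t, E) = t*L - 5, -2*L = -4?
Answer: -470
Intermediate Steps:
L = 2 (L = -1/2*(-4) = 2)
O(t, E) = -5 + 2*t (O(t, E) = t*2 - 5 = 2*t - 5 = -5 + 2*t)
O(-21, 1/6)*10 = (-5 + 2*(-21))*10 = (-5 - 42)*10 = -47*10 = -470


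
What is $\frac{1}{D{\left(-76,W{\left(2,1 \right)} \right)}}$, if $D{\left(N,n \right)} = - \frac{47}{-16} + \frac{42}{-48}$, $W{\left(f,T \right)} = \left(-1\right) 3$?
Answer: $\frac{16}{33} \approx 0.48485$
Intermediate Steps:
$W{\left(f,T \right)} = -3$
$D{\left(N,n \right)} = \frac{33}{16}$ ($D{\left(N,n \right)} = \left(-47\right) \left(- \frac{1}{16}\right) + 42 \left(- \frac{1}{48}\right) = \frac{47}{16} - \frac{7}{8} = \frac{33}{16}$)
$\frac{1}{D{\left(-76,W{\left(2,1 \right)} \right)}} = \frac{1}{\frac{33}{16}} = \frac{16}{33}$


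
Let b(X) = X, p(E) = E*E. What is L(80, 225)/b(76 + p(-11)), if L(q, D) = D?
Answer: 225/197 ≈ 1.1421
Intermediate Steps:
p(E) = E²
L(80, 225)/b(76 + p(-11)) = 225/(76 + (-11)²) = 225/(76 + 121) = 225/197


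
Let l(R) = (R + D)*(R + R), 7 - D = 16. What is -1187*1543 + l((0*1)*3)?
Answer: -1831541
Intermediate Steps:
D = -9 (D = 7 - 1*16 = 7 - 16 = -9)
l(R) = 2*R*(-9 + R) (l(R) = (R - 9)*(R + R) = (-9 + R)*(2*R) = 2*R*(-9 + R))
-1187*1543 + l((0*1)*3) = -1187*1543 + 2*((0*1)*3)*(-9 + (0*1)*3) = -1831541 + 2*(0*3)*(-9 + 0*3) = -1831541 + 2*0*(-9 + 0) = -1831541 + 2*0*(-9) = -1831541 + 0 = -1831541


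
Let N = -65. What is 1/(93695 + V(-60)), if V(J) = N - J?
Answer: 1/93690 ≈ 1.0673e-5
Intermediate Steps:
V(J) = -65 - J
1/(93695 + V(-60)) = 1/(93695 + (-65 - 1*(-60))) = 1/(93695 + (-65 + 60)) = 1/(93695 - 5) = 1/93690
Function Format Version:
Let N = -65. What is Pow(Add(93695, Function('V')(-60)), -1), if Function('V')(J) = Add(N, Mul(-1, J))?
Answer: Rational(1, 93690) ≈ 1.0673e-5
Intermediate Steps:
Function('V')(J) = Add(-65, Mul(-1, J))
Pow(Add(93695, Function('V')(-60)), -1) = Pow(Add(93695, Add(-65, Mul(-1, -60))), -1) = Pow(Add(93695, Add(-65, 60)), -1) = Pow(Add(93695, -5), -1) = Pow(93690, -1) = Rational(1, 93690)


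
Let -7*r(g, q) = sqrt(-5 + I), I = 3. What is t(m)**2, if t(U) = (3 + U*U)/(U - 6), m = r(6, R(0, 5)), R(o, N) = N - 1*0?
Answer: 21025/(49*(42 + I*sqrt(2))**2) ≈ 0.24242 - 0.016344*I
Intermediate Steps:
R(o, N) = N (R(o, N) = N + 0 = N)
r(g, q) = -I*sqrt(2)/7 (r(g, q) = -sqrt(-5 + 3)/7 = -I*sqrt(2)/7)
m = -I*sqrt(2)/7 ≈ -0.20203*I
t(U) = (3 + U**2)/(-6 + U)
t(m)**2 = ((3 + (-I*sqrt(2)/7)**2)/(-6 - I*sqrt(2)/7))**2 = ((3 - 2/49)/(-6 - I*sqrt(2)/7))**2 = ((145/49)/(-6 - I*sqrt(2)/7))**2 = (145/(49*(-6 - I*sqrt(2)/7)))**2 = 21025/(2401*(-6 - I*sqrt(2)/7)**2)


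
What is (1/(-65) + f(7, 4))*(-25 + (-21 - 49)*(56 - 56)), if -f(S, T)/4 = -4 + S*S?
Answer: 58505/13 ≈ 4500.4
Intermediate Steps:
f(S, T) = 16 - 4*S² (f(S, T) = -4*(-4 + S*S) = -4*(-4 + S²) = 16 - 4*S²)
(1/(-65) + f(7, 4))*(-25 + (-21 - 49)*(56 - 56)) = (1/(-65) + (16 - 4*7²))*(-25 + (-21 - 49)*(56 - 56)) = (-1/65 + (16 - 4*49))*(-25 - 70*0) = (-1/65 + (16 - 196))*(-25 + 0) = (-1/65 - 180)*(-25) = -11701/65*(-25) = 58505/13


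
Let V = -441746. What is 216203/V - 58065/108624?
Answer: -8189136027/7997369584 ≈ -1.0240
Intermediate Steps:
216203/V - 58065/108624 = 216203/(-441746) - 58065/108624 = 216203*(-1/441746) - 58065*1/108624 = -216203/441746 - 19355/36208 = -8189136027/7997369584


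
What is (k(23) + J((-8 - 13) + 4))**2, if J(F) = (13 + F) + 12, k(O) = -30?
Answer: 484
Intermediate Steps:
J(F) = 25 + F
(k(23) + J((-8 - 13) + 4))**2 = (-30 + (25 + ((-8 - 13) + 4)))**2 = (-30 + (25 + (-21 + 4)))**2 = (-30 + (25 - 17))**2 = (-30 + 8)**2 = (-22)**2 = 484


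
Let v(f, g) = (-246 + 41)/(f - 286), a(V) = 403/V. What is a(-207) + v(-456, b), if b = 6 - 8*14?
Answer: -256591/153594 ≈ -1.6706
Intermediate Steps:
b = -106 (b = 6 - 112 = -106)
v(f, g) = -205/(-286 + f)
a(-207) + v(-456, b) = 403/(-207) - 205/(-286 - 456) = 403*(-1/207) - 205/(-742) = -403/207 - 205*(-1/742) = -403/207 + 205/742 = -256591/153594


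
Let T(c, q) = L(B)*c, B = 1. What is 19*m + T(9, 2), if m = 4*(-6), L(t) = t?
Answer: -447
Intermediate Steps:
T(c, q) = c (T(c, q) = 1*c = c)
m = -24
19*m + T(9, 2) = 19*(-24) + 9 = -456 + 9 = -447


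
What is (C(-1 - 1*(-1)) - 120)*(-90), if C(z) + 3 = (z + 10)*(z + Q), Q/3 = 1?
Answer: 8370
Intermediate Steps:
Q = 3 (Q = 3*1 = 3)
C(z) = -3 + (3 + z)*(10 + z) (C(z) = -3 + (z + 10)*(z + 3) = -3 + (10 + z)*(3 + z) = -3 + (3 + z)*(10 + z))
(C(-1 - 1*(-1)) - 120)*(-90) = ((27 + (-1 - 1*(-1))² + 13*(-1 - 1*(-1))) - 120)*(-90) = ((27 + (-1 + 1)² + 13*(-1 + 1)) - 120)*(-90) = ((27 + 0² + 13*0) - 120)*(-90) = ((27 + 0 + 0) - 120)*(-90) = (27 - 120)*(-90) = -93*(-90) = 8370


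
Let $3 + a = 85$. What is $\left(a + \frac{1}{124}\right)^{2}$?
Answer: $\frac{103408561}{15376} \approx 6725.3$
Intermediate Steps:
$a = 82$ ($a = -3 + 85 = 82$)
$\left(a + \frac{1}{124}\right)^{2} = \left(82 + \frac{1}{124}\right)^{2} = \left(\frac{10169}{124}\right)^{2} = \frac{103408561}{15376}$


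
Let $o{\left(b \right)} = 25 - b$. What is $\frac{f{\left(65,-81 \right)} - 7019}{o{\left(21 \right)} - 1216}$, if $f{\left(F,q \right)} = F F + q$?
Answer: $\frac{2875}{1212} \approx 2.3721$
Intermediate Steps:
$f{\left(F,q \right)} = q + F^{2}$ ($f{\left(F,q \right)} = F^{2} + q = q + F^{2}$)
$\frac{f{\left(65,-81 \right)} - 7019}{o{\left(21 \right)} - 1216} = \frac{\left(-81 + 65^{2}\right) - 7019}{\left(25 - 21\right) - 1216} = \frac{\left(-81 + 4225\right) - 7019}{\left(25 - 21\right) - 1216} = \frac{4144 - 7019}{4 - 1216} = - \frac{2875}{-1212} = \left(-2875\right) \left(- \frac{1}{1212}\right) = \frac{2875}{1212}$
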